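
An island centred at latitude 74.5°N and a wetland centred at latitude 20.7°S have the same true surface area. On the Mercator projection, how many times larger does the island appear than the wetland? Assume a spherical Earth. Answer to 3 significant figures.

12.3

Mercator is conformal with k = sec φ, so areal scale = k² = sec²φ.
At 74.5°: sec²(74.5°) = 1/0.2672² = 14.00.
At 20.7°: sec²(20.7°) = 1/0.9354² = 1.143.
Ratio = 14.00/1.143 = cos²(20.7°)/cos²(74.5°) ≈ 12.3.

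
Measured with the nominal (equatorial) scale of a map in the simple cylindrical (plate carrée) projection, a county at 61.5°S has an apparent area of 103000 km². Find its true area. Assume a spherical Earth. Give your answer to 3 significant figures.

For the equirectangular projection with φ₀ = 0 (plate carrée), h = 1 along meridians and k = sec φ along parallels.
Areal scale = h·k = 1 × sec φ; at 61.5°, h = 1.000, k = 2.096, so h·k = 2.096.
True area = apparent / (areal scale) = 103000 / 2.096 ≈ 49100 km².

49100 km²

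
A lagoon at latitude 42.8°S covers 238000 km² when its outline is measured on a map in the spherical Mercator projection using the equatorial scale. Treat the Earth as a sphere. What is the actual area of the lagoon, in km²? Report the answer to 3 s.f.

For Mercator, h = k = sec φ (a conformal cylindrical projection has a single point scale, 1/cos φ).
Areal scale = k² = sec²φ = 1/cos²(42.8°) = 1/0.7337² = 1.857.
True area = apparent / (areal scale) = 238000 / 1.857 ≈ 128000 km².

128000 km²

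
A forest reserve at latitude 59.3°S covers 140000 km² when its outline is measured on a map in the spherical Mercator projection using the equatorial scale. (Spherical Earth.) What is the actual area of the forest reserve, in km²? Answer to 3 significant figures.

For Mercator, h = k = sec φ (a conformal cylindrical projection has a single point scale, 1/cos φ).
Areal scale = k² = sec²φ = 1/cos²(59.3°) = 1/0.5105² = 3.837.
True area = apparent / (areal scale) = 140000 / 3.837 ≈ 36500 km².

36500 km²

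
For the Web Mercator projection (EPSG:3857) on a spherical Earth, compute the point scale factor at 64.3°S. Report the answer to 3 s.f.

Mercator is conformal, so the point scale is isotropic: h = k = sec φ = 1/cos φ.
k = 1/cos 64.3° = 1/0.4337 = 2.306.

2.31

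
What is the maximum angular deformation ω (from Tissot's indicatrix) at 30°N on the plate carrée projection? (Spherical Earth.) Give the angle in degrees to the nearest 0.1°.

8.2°

For the equirectangular projection with φ₀ = 0 (plate carrée), h = 1 along meridians and k = sec φ along parallels.
At 30°: h = 1.000, k = 1.155; principal scales a = 1.155, b = 1.000.
sin(ω/2) = (a − b)/(a + b) = 0.1547/2.155 = 0.07180, so ω = 2 arcsin(0.07180) ≈ 8.2°.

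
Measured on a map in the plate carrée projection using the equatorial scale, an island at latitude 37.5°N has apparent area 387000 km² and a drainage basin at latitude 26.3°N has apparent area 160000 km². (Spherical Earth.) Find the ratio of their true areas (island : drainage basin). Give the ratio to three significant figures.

Plate carrée has h = 1 and k = sec φ, giving areal scale sec φ; true area = (apparent area) · cos φ.
True area of island: 387000 × cos(37.5°) = 387000 × 0.7934 = 307000 km².
True area of drainage basin: 160000 × cos(26.3°) = 160000 × 0.8965 = 143400 km².
Ratio = 307000 / 143400 ≈ 2.14.

2.14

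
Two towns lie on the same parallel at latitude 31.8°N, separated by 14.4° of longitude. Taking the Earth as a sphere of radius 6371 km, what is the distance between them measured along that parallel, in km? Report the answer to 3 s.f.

Arc length along a parallel = R cos φ · Δλ (with Δλ in radians).
= 6371 × cos 31.8° × (14.4° × π/180) = 6371 × 0.8499 × 0.2513 ≈ 1360 km.

1360 km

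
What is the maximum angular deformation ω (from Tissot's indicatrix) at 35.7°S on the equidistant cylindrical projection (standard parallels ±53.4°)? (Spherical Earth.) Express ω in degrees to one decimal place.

17.6°

In the equirectangular projection with standard parallel φ₀ = 53.4° (x = Rλ cos φ₀, y = Rφ), meridians are true-scale (h = 1) and the parallel scale is k = cos φ₀ / cos φ.
At 35.7°: h = 1.000, k = 0.7342; principal scales a = 1.000, b = 0.7342.
sin(ω/2) = (a − b)/(a + b) = 0.2658/1.734 = 0.1533, so ω = 2 arcsin(0.1533) ≈ 17.6°.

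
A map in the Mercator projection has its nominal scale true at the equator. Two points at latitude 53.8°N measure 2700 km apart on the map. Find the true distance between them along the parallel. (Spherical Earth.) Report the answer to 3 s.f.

1590 km

For Mercator, h = k = sec φ (a conformal cylindrical projection has a single point scale, 1/cos φ).
Along the parallel at 53.8°, map distances are exaggerated by k = sec 53.8° = 1.693.
True distance = 2700 / 1.693 = 2700 × cos 53.8° ≈ 1590 km.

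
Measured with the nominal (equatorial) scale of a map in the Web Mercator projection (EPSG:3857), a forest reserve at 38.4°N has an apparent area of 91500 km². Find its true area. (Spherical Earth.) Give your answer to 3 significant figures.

Mercator is conformal, so the point scale is isotropic: h = k = sec φ = 1/cos φ.
Areal scale = k² = sec²φ = 1/cos²(38.4°) = 1/0.7837² = 1.628.
True area = apparent / (areal scale) = 91500 / 1.628 ≈ 56200 km².

56200 km²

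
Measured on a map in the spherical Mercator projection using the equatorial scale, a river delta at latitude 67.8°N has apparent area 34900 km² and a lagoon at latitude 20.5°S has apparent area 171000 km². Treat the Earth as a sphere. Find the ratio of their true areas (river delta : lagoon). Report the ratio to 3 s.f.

Since Mercator area scale is 1/cos²φ, the true area equals the apparent area multiplied by cos²φ.
True area of river delta: 34900 × cos²(67.8°) = 34900 × 0.1428 = 4982 km².
True area of lagoon: 171000 × cos²(20.5°) = 171000 × 0.8774 = 150000 km².
Ratio = 4982 / 150000 ≈ 0.0332.

0.0332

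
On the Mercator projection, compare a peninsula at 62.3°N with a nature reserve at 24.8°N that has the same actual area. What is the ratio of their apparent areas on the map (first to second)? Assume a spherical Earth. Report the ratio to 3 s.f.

3.81

Mercator is conformal with k = sec φ, so areal scale = k² = sec²φ.
At 62.3°: sec²(62.3°) = 1/0.4648² = 4.628.
At 24.8°: sec²(24.8°) = 1/0.9078² = 1.214.
Ratio = 4.628/1.214 = cos²(24.8°)/cos²(62.3°) ≈ 3.81.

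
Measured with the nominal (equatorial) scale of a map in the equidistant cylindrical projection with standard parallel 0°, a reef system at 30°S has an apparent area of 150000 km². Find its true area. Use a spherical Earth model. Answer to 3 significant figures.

130000 km²

Plate carrée maps x = Rλ, y = Rφ. The meridian scale is h = 1 and the parallel scale is k = 1/cos φ = sec φ.
Areal scale = h·k = 1 × sec φ; at 30°, h = 1.000, k = 1.155, so h·k = 1.155.
True area = apparent / (areal scale) = 150000 / 1.155 ≈ 130000 km².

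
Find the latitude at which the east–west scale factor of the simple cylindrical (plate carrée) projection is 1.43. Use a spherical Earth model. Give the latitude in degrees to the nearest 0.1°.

45.6°

Plate carrée: h = 1, k = sec φ along parallels.
sec φ = 1.43  ⇒  cos φ = 0.6993  ⇒  φ ≈ 45.6°.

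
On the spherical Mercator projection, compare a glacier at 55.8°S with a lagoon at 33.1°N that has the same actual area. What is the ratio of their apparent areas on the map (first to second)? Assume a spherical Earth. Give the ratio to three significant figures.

2.22

On Mercator, area is exaggerated by sec²φ = 1/cos²φ.
At 55.8°: sec²(55.8°) = 1/0.5621² = 3.165.
At 33.1°: sec²(33.1°) = 1/0.8377² = 1.425.
Ratio = 3.165/1.425 = cos²(33.1°)/cos²(55.8°) ≈ 2.22.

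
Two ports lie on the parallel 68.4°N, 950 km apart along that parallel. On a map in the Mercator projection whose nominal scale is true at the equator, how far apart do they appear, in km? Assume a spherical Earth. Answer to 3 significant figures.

2580 km

Mercator is conformal, so the point scale is isotropic: h = k = sec φ = 1/cos φ.
Along the parallel, k = sec 68.4° = 1/0.3681 = 2.716.
Map distance = 950 × 2.716 ≈ 2580 km.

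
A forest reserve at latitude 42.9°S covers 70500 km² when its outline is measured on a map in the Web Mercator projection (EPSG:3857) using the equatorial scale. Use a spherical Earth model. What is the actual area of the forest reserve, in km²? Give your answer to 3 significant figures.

The Mercator projection is conformal; its linear scale factor is the same in every direction and equals sec φ = 1/cos φ.
Areal scale = k² = sec²φ = 1/cos²(42.9°) = 1/0.7325² = 1.864.
True area = apparent / (areal scale) = 70500 / 1.864 ≈ 37800 km².

37800 km²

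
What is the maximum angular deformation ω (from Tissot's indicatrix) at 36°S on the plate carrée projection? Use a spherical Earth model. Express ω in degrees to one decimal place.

12.1°

For the equirectangular projection with φ₀ = 0 (plate carrée), h = 1 along meridians and k = sec φ along parallels.
At 36°: h = 1.000, k = 1.236; principal scales a = 1.236, b = 1.000.
sin(ω/2) = (a − b)/(a + b) = 0.2361/2.236 = 0.1056, so ω = 2 arcsin(0.1056) ≈ 12.1°.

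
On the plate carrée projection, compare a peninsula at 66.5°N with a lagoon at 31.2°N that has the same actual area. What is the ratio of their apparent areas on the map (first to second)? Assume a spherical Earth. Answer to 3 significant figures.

2.15

In the plate carrée (x = Rλ, y = Rφ), meridians are true-scale (h = 1) and parallels are stretched by k = sec φ.
Areal scale at 66.5°: h·k = 1.000 × 2.508 = 2.508.
Areal scale at 31.2°: h·k = 1.000 × 1.169 = 1.169.
Ratio = 2.508/1.169 ≈ 2.15.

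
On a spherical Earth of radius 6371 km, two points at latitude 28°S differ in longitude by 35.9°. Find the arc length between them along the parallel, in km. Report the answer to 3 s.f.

Arc length along a parallel = R cos φ · Δλ (with Δλ in radians).
= 6371 × cos 28° × (35.9° × π/180) = 6371 × 0.8829 × 0.6266 ≈ 3520 km.

3520 km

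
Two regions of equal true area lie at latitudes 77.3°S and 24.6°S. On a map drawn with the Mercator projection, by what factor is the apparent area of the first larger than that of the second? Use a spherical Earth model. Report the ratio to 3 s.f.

Mercator areal scale is sec²φ.
At 77.3°: sec²(77.3°) = 1/0.2198² = 20.69.
At 24.6°: sec²(24.6°) = 1/0.9092² = 1.210.
Ratio = 20.69/1.210 = cos²(24.6°)/cos²(77.3°) ≈ 17.1.

17.1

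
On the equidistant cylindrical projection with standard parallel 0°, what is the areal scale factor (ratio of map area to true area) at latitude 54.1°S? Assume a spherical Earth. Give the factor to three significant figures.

1.71

For the equirectangular projection with φ₀ = 0 (plate carrée), h = 1 along meridians and k = sec φ along parallels.
Areal scale = h·k = 1 × sec φ; at 54.1°, h = 1.000, k = 1.705, so h·k = 1.705.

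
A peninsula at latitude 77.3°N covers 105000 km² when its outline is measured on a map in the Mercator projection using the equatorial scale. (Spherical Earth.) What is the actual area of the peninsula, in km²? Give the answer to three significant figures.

5070 km²

For Mercator, h = k = sec φ (a conformal cylindrical projection has a single point scale, 1/cos φ).
Areal scale = k² = sec²φ = 1/cos²(77.3°) = 1/0.2198² = 20.69.
True area = apparent / (areal scale) = 105000 / 20.69 ≈ 5070 km².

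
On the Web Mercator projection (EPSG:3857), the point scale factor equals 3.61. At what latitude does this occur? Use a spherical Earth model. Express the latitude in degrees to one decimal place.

Mercator scale is k = sec φ = 1/cos φ.
1/cos φ = 3.61  ⇒  cos φ = 0.2770  ⇒  φ = arccos(0.2770) ≈ 73.9°.

73.9°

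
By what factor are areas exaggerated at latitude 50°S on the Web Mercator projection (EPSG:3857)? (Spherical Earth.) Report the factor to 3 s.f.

The Mercator projection is conformal; its linear scale factor is the same in every direction and equals sec φ = 1/cos φ.
Areal scale = k² = sec²φ = 1/cos²(50°) = 1/0.6428² = 2.420.

2.42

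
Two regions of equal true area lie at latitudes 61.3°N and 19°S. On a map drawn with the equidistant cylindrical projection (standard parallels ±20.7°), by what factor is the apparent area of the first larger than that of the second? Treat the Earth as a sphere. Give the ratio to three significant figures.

In the equirectangular projection with standard parallel φ₀ = 20.7° (x = Rλ cos φ₀, y = Rφ), meridians are true-scale (h = 1) and the parallel scale is k = cos φ₀ / cos φ.
Areal scale at 61.3°: h·k = 1.000 × 1.948 = 1.948.
Areal scale at 19°: h·k = 1.000 × 0.9893 = 0.9893.
Ratio = 1.948/0.9893 ≈ 1.97.

1.97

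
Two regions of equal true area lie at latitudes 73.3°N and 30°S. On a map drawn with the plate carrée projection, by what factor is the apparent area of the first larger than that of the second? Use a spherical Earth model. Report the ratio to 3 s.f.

3.01

For the equirectangular projection with φ₀ = 0 (plate carrée), h = 1 along meridians and k = sec φ along parallels.
Areal scale at 73.3°: h·k = 1.000 × 3.480 = 3.480.
Areal scale at 30°: h·k = 1.000 × 1.155 = 1.155.
Ratio = 3.480/1.155 ≈ 3.01.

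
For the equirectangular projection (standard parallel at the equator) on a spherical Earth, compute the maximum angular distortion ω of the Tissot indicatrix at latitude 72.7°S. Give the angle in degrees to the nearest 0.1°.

In the plate carrée (x = Rλ, y = Rφ), meridians are true-scale (h = 1) and parallels are stretched by k = sec φ.
At 72.7°: h = 1.000, k = 3.363; principal scales a = 3.363, b = 1.000.
sin(ω/2) = (a − b)/(a + b) = 2.363/4.363 = 0.5416, so ω = 2 arcsin(0.5416) ≈ 65.6°.

65.6°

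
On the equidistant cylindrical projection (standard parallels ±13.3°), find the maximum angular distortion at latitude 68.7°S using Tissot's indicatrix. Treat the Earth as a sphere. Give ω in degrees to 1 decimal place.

54.3°

The equidistant cylindrical projection with φ₀ = 13.3° has h = 1 (meridians true) and k = cos φ₀ / cos φ along parallels.
At 68.7°: h = 1.000, k = 2.679; principal scales a = 2.679, b = 1.000.
sin(ω/2) = (a − b)/(a + b) = 1.679/3.679 = 0.4564, so ω = 2 arcsin(0.4564) ≈ 54.3°.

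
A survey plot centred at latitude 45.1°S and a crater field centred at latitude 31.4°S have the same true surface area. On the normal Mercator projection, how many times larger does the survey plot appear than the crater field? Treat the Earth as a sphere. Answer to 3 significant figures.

Mercator areal scale is sec²φ.
At 45.1°: sec²(45.1°) = 1/0.7059² = 2.007.
At 31.4°: sec²(31.4°) = 1/0.8536² = 1.373.
Ratio = 2.007/1.373 = cos²(31.4°)/cos²(45.1°) ≈ 1.46.

1.46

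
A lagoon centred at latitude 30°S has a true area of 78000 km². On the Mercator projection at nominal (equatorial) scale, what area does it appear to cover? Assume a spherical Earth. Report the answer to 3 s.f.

104000 km²

The Mercator projection is conformal; its linear scale factor is the same in every direction and equals sec φ = 1/cos φ.
Areal scale = k² = sec²φ = 1/cos²(30°) = 1/0.8660² = 1.333.
Apparent area = 78000 × 1.333 ≈ 104000 km².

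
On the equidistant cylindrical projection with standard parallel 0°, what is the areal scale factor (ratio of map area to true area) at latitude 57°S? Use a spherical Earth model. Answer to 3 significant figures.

1.84

In the plate carrée (x = Rλ, y = Rφ), meridians are true-scale (h = 1) and parallels are stretched by k = sec φ.
Areal scale = h·k = 1 × sec φ; at 57°, h = 1.000, k = 1.836, so h·k = 1.836.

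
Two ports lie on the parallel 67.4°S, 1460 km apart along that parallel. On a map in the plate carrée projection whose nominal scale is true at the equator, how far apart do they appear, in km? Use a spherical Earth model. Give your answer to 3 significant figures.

Plate carrée maps x = Rλ, y = Rφ. The meridian scale is h = 1 and the parallel scale is k = 1/cos φ = sec φ.
Along the parallel, k = sec 67.4° = 1/0.3843 = 2.602.
Map distance = 1460 × 2.602 ≈ 3800 km.

3800 km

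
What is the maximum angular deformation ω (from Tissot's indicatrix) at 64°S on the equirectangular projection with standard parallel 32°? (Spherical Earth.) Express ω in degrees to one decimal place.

37.1°

With standard parallel φ₀ = 32°, the equirectangular projection gives x = Rλ cos φ₀, y = Rφ, so h = 1 and k = cos 32° / cos φ.
At 64°: h = 1.000, k = 1.935; principal scales a = 1.935, b = 1.000.
sin(ω/2) = (a − b)/(a + b) = 0.9345/2.935 = 0.3185, so ω = 2 arcsin(0.3185) ≈ 37.1°.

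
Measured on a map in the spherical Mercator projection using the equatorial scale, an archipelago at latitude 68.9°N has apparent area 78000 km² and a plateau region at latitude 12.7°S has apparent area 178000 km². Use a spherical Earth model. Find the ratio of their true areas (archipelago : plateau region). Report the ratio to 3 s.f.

On Mercator the areal scale is sec²φ, so true area = apparent × cos²φ.
True area of archipelago: 78000 × cos²(68.9°) = 78000 × 0.1296 = 10110 km².
True area of plateau region: 178000 × cos²(12.7°) = 178000 × 0.9517 = 169400 km².
Ratio = 10110 / 169400 ≈ 0.0597.

0.0597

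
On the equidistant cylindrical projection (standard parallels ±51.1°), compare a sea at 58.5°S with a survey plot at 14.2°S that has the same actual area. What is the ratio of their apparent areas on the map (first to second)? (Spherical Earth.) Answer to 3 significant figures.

1.86

With standard parallel φ₀ = 51.1°, the equirectangular projection gives x = Rλ cos φ₀, y = Rφ, so h = 1 and k = cos 51.1° / cos φ.
Areal scale at 58.5°: h·k = 1.000 × 1.202 = 1.202.
Areal scale at 14.2°: h·k = 1.000 × 0.6478 = 0.6478.
Ratio = 1.202/0.6478 ≈ 1.86.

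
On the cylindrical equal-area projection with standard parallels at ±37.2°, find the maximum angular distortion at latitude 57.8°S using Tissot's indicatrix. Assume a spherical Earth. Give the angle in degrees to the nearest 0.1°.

44.9°

For cylindrical equal-area with standard parallel φ₀, h = cos φ / cos φ₀ and k = cos φ₀ / cos φ, so h·k = 1.
At 57.8°: h = 0.6690, k = 1.495; principal scales a = 1.495, b = 0.6690.
sin(ω/2) = (a − b)/(a + b) = 0.8258/2.164 = 0.3816, so ω = 2 arcsin(0.3816) ≈ 44.9°.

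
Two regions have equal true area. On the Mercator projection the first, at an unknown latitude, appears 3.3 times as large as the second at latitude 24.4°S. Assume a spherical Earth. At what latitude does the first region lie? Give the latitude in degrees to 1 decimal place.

On Mercator, (apparent₁)/(apparent₂) = sec²φ₁ / sec²φ₂ when true areas are equal.
cos²φ₂ / cos²φ₁ = 3.3  ⇒  cos φ₁ = cos 24.4° / √3.3 = 0.9107/1.817 = 0.5013.
φ₁ = arccos(0.5013) ≈ 59.9°.

59.9°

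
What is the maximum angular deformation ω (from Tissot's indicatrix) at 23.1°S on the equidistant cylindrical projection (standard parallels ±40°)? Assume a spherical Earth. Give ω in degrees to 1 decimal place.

10.5°

The equidistant cylindrical projection with φ₀ = 40° has h = 1 (meridians true) and k = cos φ₀ / cos φ along parallels.
At 23.1°: h = 1.000, k = 0.8328; principal scales a = 1.000, b = 0.8328.
sin(ω/2) = (a − b)/(a + b) = 0.1672/1.833 = 0.09122, so ω = 2 arcsin(0.09122) ≈ 10.5°.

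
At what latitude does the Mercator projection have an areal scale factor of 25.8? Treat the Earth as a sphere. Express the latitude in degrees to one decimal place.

Mercator areal scale is sec²φ.
sec²φ = 25.8  ⇒  cos²φ = 0.03876  ⇒  cos φ = 0.1969.
φ = arccos(0.1969) ≈ 78.6°.

78.6°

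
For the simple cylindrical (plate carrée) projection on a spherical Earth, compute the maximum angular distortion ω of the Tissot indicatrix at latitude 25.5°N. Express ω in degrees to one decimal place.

5.9°

Plate carrée maps x = Rλ, y = Rφ. The meridian scale is h = 1 and the parallel scale is k = 1/cos φ = sec φ.
At 25.5°: h = 1.000, k = 1.108; principal scales a = 1.108, b = 1.000.
sin(ω/2) = (a − b)/(a + b) = 0.1079/2.108 = 0.05120, so ω = 2 arcsin(0.05120) ≈ 5.9°.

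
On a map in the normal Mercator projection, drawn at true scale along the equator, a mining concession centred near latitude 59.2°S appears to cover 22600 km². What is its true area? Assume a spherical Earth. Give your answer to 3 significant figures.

Mercator is conformal, so the point scale is isotropic: h = k = sec φ = 1/cos φ.
Areal scale = k² = sec²φ = 1/cos²(59.2°) = 1/0.5120² = 3.814.
True area = apparent / (areal scale) = 22600 / 3.814 ≈ 5930 km².

5930 km²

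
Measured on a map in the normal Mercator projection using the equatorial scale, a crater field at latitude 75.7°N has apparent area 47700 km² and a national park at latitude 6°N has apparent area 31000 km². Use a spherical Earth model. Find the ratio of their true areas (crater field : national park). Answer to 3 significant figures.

Since Mercator area scale is 1/cos²φ, the true area equals the apparent area multiplied by cos²φ.
True area of crater field: 47700 × cos²(75.7°) = 47700 × 0.06101 = 2910 km².
True area of national park: 31000 × cos²(6°) = 31000 × 0.9891 = 30660 km².
Ratio = 2910 / 30660 ≈ 0.0949.

0.0949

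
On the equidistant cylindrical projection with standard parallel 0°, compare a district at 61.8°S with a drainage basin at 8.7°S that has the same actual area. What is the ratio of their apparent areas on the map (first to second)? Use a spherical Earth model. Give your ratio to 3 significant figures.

Plate carrée maps x = Rλ, y = Rφ. The meridian scale is h = 1 and the parallel scale is k = 1/cos φ = sec φ.
Areal scale at 61.8°: h·k = 1.000 × 2.116 = 2.116.
Areal scale at 8.7°: h·k = 1.000 × 1.012 = 1.012.
Ratio = 2.116/1.012 ≈ 2.09.

2.09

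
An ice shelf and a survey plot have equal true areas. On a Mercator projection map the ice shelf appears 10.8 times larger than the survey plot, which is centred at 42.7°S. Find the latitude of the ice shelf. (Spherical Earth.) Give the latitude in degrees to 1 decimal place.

77.1°

On Mercator, (apparent₁)/(apparent₂) = sec²φ₁ / sec²φ₂ when true areas are equal.
cos²φ₂ / cos²φ₁ = 10.8  ⇒  cos φ₁ = cos 42.7° / √10.8 = 0.7349/3.286 = 0.2236.
φ₁ = arccos(0.2236) ≈ 77.1°.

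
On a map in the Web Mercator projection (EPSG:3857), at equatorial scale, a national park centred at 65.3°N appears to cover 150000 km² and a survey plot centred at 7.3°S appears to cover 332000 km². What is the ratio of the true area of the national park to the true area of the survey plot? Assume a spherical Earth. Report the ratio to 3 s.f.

0.0802

Since Mercator area scale is 1/cos²φ, the true area equals the apparent area multiplied by cos²φ.
True area of national park: 150000 × cos²(65.3°) = 150000 × 0.1746 = 26190 km².
True area of survey plot: 332000 × cos²(7.3°) = 332000 × 0.9839 = 326600 km².
Ratio = 26190 / 326600 ≈ 0.0802.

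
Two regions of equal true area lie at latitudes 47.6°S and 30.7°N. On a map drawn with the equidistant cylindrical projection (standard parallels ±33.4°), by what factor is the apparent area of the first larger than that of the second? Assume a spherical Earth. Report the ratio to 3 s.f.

With standard parallel φ₀ = 33.4°, the equirectangular projection gives x = Rλ cos φ₀, y = Rφ, so h = 1 and k = cos 33.4° / cos φ.
Areal scale at 47.6°: h·k = 1.000 × 1.238 = 1.238.
Areal scale at 30.7°: h·k = 1.000 × 0.9709 = 0.9709.
Ratio = 1.238/0.9709 ≈ 1.28.

1.28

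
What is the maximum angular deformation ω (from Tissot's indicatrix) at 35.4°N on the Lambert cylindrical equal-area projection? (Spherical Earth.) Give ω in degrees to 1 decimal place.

The Lambert cylindrical equal-area projection is the cylindrical equal-area projection with its standard parallel at the equator (φ₀ = 0). For cylindrical equal-area with standard parallel φ₀, h = cos φ / cos φ₀ and k = cos φ₀ / cos φ, so h·k = 1.
At 35.4°: h = 0.8151, k = 1.227; principal scales a = 1.227, b = 0.8151.
sin(ω/2) = (a − b)/(a + b) = 0.4117/2.042 = 0.2016, so ω = 2 arcsin(0.2016) ≈ 23.3°.

23.3°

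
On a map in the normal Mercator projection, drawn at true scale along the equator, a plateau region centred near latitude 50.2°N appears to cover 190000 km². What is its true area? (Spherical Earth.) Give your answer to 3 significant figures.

The Mercator projection is conformal; its linear scale factor is the same in every direction and equals sec φ = 1/cos φ.
Areal scale = k² = sec²φ = 1/cos²(50.2°) = 1/0.6401² = 2.441.
True area = apparent / (areal scale) = 190000 / 2.441 ≈ 77900 km².

77900 km²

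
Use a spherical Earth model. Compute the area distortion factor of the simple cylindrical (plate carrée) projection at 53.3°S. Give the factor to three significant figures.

1.67

Plate carrée maps x = Rλ, y = Rφ. The meridian scale is h = 1 and the parallel scale is k = 1/cos φ = sec φ.
Areal scale = h·k = 1 × sec φ; at 53.3°, h = 1.000, k = 1.673, so h·k = 1.673.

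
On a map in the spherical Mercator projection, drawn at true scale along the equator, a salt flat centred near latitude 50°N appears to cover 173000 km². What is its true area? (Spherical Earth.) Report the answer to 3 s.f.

71500 km²

For Mercator, h = k = sec φ (a conformal cylindrical projection has a single point scale, 1/cos φ).
Areal scale = k² = sec²φ = 1/cos²(50°) = 1/0.6428² = 2.420.
True area = apparent / (areal scale) = 173000 / 2.420 ≈ 71500 km².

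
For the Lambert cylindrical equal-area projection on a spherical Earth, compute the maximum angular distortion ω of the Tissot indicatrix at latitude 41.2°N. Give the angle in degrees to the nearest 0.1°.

The Lambert cylindrical equal-area projection is the cylindrical equal-area projection with its standard parallel at the equator (φ₀ = 0). A cylindrical equal-area projection with standard parallel φ₀ has meridian scale h = cos φ / cos φ₀ and parallel scale k = cos φ₀ / cos φ (so areas are preserved, h·k = 1).
At 41.2°: h = 0.7524, k = 1.329; principal scales a = 1.329, b = 0.7524.
sin(ω/2) = (a − b)/(a + b) = 0.5766/2.081 = 0.2770, so ω = 2 arcsin(0.2770) ≈ 32.2°.

32.2°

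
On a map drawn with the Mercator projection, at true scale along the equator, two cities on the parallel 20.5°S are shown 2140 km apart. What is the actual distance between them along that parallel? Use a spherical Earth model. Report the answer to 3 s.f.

For Mercator, h = k = sec φ (a conformal cylindrical projection has a single point scale, 1/cos φ).
Along the parallel at 20.5°, map distances are exaggerated by k = sec 20.5° = 1.068.
True distance = 2140 / 1.068 = 2140 × cos 20.5° ≈ 2000 km.

2000 km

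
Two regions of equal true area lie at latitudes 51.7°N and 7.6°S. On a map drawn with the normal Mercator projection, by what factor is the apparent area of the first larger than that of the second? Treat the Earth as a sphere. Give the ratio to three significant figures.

On Mercator, area is exaggerated by sec²φ = 1/cos²φ.
At 51.7°: sec²(51.7°) = 1/0.6198² = 2.603.
At 7.6°: sec²(7.6°) = 1/0.9912² = 1.018.
Ratio = 2.603/1.018 = cos²(7.6°)/cos²(51.7°) ≈ 2.56.

2.56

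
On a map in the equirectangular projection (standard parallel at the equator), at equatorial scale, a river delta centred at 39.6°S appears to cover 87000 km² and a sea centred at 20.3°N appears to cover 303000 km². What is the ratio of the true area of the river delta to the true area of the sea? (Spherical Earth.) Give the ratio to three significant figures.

0.236

Plate carrée has h = 1 and k = sec φ, giving areal scale sec φ; true area = (apparent area) · cos φ.
True area of river delta: 87000 × cos(39.6°) = 87000 × 0.7705 = 67030 km².
True area of sea: 303000 × cos(20.3°) = 303000 × 0.9379 = 284200 km².
Ratio = 67030 / 284200 ≈ 0.236.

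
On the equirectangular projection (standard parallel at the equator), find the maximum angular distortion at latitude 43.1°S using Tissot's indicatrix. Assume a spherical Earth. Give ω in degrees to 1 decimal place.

For the equirectangular projection with φ₀ = 0 (plate carrée), h = 1 along meridians and k = sec φ along parallels.
At 43.1°: h = 1.000, k = 1.370; principal scales a = 1.370, b = 1.000.
sin(ω/2) = (a − b)/(a + b) = 0.3696/2.370 = 0.1560, so ω = 2 arcsin(0.1560) ≈ 17.9°.

17.9°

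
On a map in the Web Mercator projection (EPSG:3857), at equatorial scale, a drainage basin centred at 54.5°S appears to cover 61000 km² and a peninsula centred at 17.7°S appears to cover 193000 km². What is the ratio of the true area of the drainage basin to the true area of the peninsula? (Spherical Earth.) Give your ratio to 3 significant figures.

0.117

On Mercator the areal scale is sec²φ, so true area = apparent × cos²φ.
True area of drainage basin: 61000 × cos²(54.5°) = 61000 × 0.3372 = 20570 km².
True area of peninsula: 193000 × cos²(17.7°) = 193000 × 0.9076 = 175200 km².
Ratio = 20570 / 175200 ≈ 0.117.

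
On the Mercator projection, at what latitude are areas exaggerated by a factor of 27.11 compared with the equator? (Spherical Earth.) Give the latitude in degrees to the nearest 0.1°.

78.9°

Mercator areal scale is sec²φ.
sec²φ = 27.11  ⇒  cos²φ = 0.03689  ⇒  cos φ = 0.1921.
φ = arccos(0.1921) ≈ 78.9°.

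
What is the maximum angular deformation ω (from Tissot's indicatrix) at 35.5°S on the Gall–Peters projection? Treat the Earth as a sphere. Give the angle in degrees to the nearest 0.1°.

16.1°

Gall–Peters is a cylindrical equal-area projection with standard parallels at ±45°. A cylindrical equal-area projection with standard parallel φ₀ has meridian scale h = cos φ / cos φ₀ and parallel scale k = cos φ₀ / cos φ (so areas are preserved, h·k = 1).
At 35.5°: h = 1.151, k = 0.8686; principal scales a = 1.151, b = 0.8686.
sin(ω/2) = (a − b)/(a + b) = 0.2828/2.020 = 0.1400, so ω = 2 arcsin(0.1400) ≈ 16.1°.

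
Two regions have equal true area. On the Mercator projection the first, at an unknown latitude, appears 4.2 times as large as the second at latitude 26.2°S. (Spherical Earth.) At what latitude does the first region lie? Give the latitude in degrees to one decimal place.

For equal true areas on Mercator, apparent areas scale as sec²φ, so the ratio is cos²φ₂ / cos²φ₁.
cos²φ₂ / cos²φ₁ = 4.2  ⇒  cos φ₁ = cos 26.2° / √4.2 = 0.8973/2.049 = 0.4378.
φ₁ = arccos(0.4378) ≈ 64.0°.

64.0°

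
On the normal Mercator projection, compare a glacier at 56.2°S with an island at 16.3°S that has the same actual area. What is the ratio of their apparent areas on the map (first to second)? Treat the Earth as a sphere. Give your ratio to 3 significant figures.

2.98

Mercator is conformal with k = sec φ, so areal scale = k² = sec²φ.
At 56.2°: sec²(56.2°) = 1/0.5563² = 3.231.
At 16.3°: sec²(16.3°) = 1/0.9598² = 1.086.
Ratio = 3.231/1.086 = cos²(16.3°)/cos²(56.2°) ≈ 2.98.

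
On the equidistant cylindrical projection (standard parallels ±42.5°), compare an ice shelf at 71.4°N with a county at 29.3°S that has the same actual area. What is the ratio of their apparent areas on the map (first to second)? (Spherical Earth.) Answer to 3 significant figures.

2.73

The equidistant cylindrical projection with φ₀ = 42.5° has h = 1 (meridians true) and k = cos φ₀ / cos φ along parallels.
Areal scale at 71.4°: h·k = 1.000 × 2.312 = 2.312.
Areal scale at 29.3°: h·k = 1.000 × 0.8454 = 0.8454.
Ratio = 2.312/0.8454 ≈ 2.73.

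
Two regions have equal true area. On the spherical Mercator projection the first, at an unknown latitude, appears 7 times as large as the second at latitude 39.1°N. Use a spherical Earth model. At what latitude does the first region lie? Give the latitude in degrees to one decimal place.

For equal true areas on Mercator, apparent areas scale as sec²φ, so the ratio is cos²φ₂ / cos²φ₁.
cos²φ₂ / cos²φ₁ = 7  ⇒  cos φ₁ = cos 39.1° / √7 = 0.7760/2.646 = 0.2933.
φ₁ = arccos(0.2933) ≈ 72.9°.

72.9°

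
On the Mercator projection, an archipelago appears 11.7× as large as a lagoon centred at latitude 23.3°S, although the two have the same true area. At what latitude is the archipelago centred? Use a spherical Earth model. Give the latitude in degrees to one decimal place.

Mercator areal scale is sec²φ, so apparent-area ratio = sec²φ₁ / sec²φ₂ = cos²φ₂ / cos²φ₁.
cos²φ₂ / cos²φ₁ = 11.7  ⇒  cos φ₁ = cos 23.3° / √11.7 = 0.9184/3.421 = 0.2685.
φ₁ = arccos(0.2685) ≈ 74.4°.

74.4°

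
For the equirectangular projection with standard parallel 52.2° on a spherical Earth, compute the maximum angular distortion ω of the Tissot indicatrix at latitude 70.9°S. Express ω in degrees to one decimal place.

35.4°

The equidistant cylindrical projection with φ₀ = 52.2° has h = 1 (meridians true) and k = cos φ₀ / cos φ along parallels.
At 70.9°: h = 1.000, k = 1.873; principal scales a = 1.873, b = 1.000.
sin(ω/2) = (a − b)/(a + b) = 0.8731/2.873 = 0.3039, so ω = 2 arcsin(0.3039) ≈ 35.4°.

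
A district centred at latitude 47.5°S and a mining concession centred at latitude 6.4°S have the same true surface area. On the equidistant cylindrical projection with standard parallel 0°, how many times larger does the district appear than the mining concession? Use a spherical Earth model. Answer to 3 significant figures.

1.47

In the plate carrée (x = Rλ, y = Rφ), meridians are true-scale (h = 1) and parallels are stretched by k = sec φ.
Areal scale at 47.5°: h·k = 1.000 × 1.480 = 1.480.
Areal scale at 6.4°: h·k = 1.000 × 1.006 = 1.006.
Ratio = 1.480/1.006 ≈ 1.47.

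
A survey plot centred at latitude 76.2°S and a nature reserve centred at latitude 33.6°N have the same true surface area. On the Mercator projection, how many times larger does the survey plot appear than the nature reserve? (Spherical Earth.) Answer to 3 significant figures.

12.2

Mercator is conformal with k = sec φ, so areal scale = k² = sec²φ.
At 76.2°: sec²(76.2°) = 1/0.2385² = 17.58.
At 33.6°: sec²(33.6°) = 1/0.8329² = 1.441.
Ratio = 17.58/1.441 = cos²(33.6°)/cos²(76.2°) ≈ 12.2.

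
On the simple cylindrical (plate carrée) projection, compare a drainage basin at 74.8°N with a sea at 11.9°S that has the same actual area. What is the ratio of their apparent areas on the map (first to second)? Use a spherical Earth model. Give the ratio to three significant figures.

3.73

For the equirectangular projection with φ₀ = 0 (plate carrée), h = 1 along meridians and k = sec φ along parallels.
Areal scale at 74.8°: h·k = 1.000 × 3.814 = 3.814.
Areal scale at 11.9°: h·k = 1.000 × 1.022 = 1.022.
Ratio = 3.814/1.022 ≈ 3.73.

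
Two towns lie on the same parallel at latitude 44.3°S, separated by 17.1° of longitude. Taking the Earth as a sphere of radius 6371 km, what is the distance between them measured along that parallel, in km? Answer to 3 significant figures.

Arc length along a parallel = R cos φ · Δλ (with Δλ in radians).
= 6371 × cos 44.3° × (17.1° × π/180) = 6371 × 0.7157 × 0.2985 ≈ 1360 km.

1360 km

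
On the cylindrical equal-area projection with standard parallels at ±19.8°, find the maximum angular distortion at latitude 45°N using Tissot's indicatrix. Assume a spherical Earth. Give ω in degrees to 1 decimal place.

For cylindrical equal-area with standard parallel φ₀, h = cos φ / cos φ₀ and k = cos φ₀ / cos φ, so h·k = 1.
At 45°: h = 0.7515, k = 1.331; principal scales a = 1.331, b = 0.7515.
sin(ω/2) = (a − b)/(a + b) = 0.5791/2.082 = 0.2781, so ω = 2 arcsin(0.2781) ≈ 32.3°.

32.3°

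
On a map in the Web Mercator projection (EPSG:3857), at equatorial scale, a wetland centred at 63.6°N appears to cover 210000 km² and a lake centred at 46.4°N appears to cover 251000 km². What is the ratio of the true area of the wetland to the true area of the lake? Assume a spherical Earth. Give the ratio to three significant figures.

On Mercator the areal scale is sec²φ, so true area = apparent × cos²φ.
True area of wetland: 210000 × cos²(63.6°) = 210000 × 0.1977 = 41520 km².
True area of lake: 251000 × cos²(46.4°) = 251000 × 0.4756 = 119400 km².
Ratio = 41520 / 119400 ≈ 0.348.

0.348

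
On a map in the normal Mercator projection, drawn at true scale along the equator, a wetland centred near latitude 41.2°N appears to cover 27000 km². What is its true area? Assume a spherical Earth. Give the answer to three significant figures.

For Mercator, h = k = sec φ (a conformal cylindrical projection has a single point scale, 1/cos φ).
Areal scale = k² = sec²φ = 1/cos²(41.2°) = 1/0.7524² = 1.766.
True area = apparent / (areal scale) = 27000 / 1.766 ≈ 15300 km².

15300 km²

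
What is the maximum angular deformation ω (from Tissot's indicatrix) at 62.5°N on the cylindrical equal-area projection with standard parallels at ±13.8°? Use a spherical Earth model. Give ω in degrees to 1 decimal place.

78.3°

Cylindrical equal-area (φ₀ = 13.8°): h = cos φ / cos 13.8° along meridians, k = cos 13.8° / cos φ along parallels; h·k = 1.
At 62.5°: h = 0.4755, k = 2.103; principal scales a = 2.103, b = 0.4755.
sin(ω/2) = (a − b)/(a + b) = 1.628/2.579 = 0.6312, so ω = 2 arcsin(0.6312) ≈ 78.3°.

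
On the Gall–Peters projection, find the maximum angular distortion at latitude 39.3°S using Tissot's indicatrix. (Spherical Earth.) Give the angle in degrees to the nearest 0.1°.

The Gall–Peters projection is cylindrical equal-area with φ₀ = 45°. A cylindrical equal-area projection with standard parallel φ₀ has meridian scale h = cos φ / cos φ₀ and parallel scale k = cos φ₀ / cos φ (so areas are preserved, h·k = 1).
At 39.3°: h = 1.094, k = 0.9138; principal scales a = 1.094, b = 0.9138.
sin(ω/2) = (a − b)/(a + b) = 0.1806/2.008 = 0.08994, so ω = 2 arcsin(0.08994) ≈ 10.3°.

10.3°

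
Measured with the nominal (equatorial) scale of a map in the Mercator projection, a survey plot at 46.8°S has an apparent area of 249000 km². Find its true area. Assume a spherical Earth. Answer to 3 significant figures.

Mercator is conformal, so the point scale is isotropic: h = k = sec φ = 1/cos φ.
Areal scale = k² = sec²φ = 1/cos²(46.8°) = 1/0.6845² = 2.134.
True area = apparent / (areal scale) = 249000 / 2.134 ≈ 117000 km².

117000 km²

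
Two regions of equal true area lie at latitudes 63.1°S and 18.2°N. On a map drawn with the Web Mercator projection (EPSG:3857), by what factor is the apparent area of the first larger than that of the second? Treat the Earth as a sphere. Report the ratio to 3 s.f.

4.41

Mercator areal scale is sec²φ.
At 63.1°: sec²(63.1°) = 1/0.4524² = 4.885.
At 18.2°: sec²(18.2°) = 1/0.9500² = 1.108.
Ratio = 4.885/1.108 = cos²(18.2°)/cos²(63.1°) ≈ 4.41.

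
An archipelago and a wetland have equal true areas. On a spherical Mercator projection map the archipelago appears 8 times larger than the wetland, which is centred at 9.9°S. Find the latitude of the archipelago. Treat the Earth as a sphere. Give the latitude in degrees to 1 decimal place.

69.6°

Mercator areal scale is sec²φ, so apparent-area ratio = sec²φ₁ / sec²φ₂ = cos²φ₂ / cos²φ₁.
cos²φ₂ / cos²φ₁ = 8  ⇒  cos φ₁ = cos 9.9° / √8 = 0.9851/2.828 = 0.3483.
φ₁ = arccos(0.3483) ≈ 69.6°.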